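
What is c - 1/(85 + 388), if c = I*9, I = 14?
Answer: 59597/473 ≈ 126.00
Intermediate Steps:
c = 126 (c = 14*9 = 126)
c - 1/(85 + 388) = 126 - 1/(85 + 388) = 126 - 1/473 = 59597/473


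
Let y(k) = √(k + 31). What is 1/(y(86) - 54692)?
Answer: -54692/2991214747 - 3*√13/2991214747 ≈ -1.8288e-5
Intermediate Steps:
y(k) = √(31 + k)
1/(y(86) - 54692) = 1/(√(31 + 86) - 54692) = 1/(√117 - 54692) = 1/(3*√13 - 54692) = 1/(-54692 + 3*√13)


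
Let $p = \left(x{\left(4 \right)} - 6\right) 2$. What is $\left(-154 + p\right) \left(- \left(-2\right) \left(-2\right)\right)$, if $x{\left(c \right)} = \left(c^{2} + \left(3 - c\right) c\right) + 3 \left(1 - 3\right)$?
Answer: $616$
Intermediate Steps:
$x{\left(c \right)} = -6 + c^{2} + c \left(3 - c\right)$ ($x{\left(c \right)} = \left(c^{2} + c \left(3 - c\right)\right) + 3 \left(-2\right) = \left(c^{2} + c \left(3 - c\right)\right) - 6 = -6 + c^{2} + c \left(3 - c\right)$)
$p = 0$ ($p = \left(\left(-6 + 3 \cdot 4\right) - 6\right) 2 = \left(\left(-6 + 12\right) - 6\right) 2 = \left(6 - 6\right) 2 = 0 \cdot 2 = 0$)
$\left(-154 + p\right) \left(- \left(-2\right) \left(-2\right)\right) = \left(-154 + 0\right) \left(- \left(-2\right) \left(-2\right)\right) = - 154 \left(\left(-1\right) 4\right) = \left(-154\right) \left(-4\right) = 616$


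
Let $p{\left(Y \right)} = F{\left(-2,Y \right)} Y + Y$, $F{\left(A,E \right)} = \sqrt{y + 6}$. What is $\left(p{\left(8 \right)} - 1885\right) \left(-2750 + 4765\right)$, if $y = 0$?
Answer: $-3782155 + 16120 \sqrt{6} \approx -3.7427 \cdot 10^{6}$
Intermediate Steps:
$F{\left(A,E \right)} = \sqrt{6}$ ($F{\left(A,E \right)} = \sqrt{0 + 6} = \sqrt{6}$)
$p{\left(Y \right)} = Y + Y \sqrt{6}$ ($p{\left(Y \right)} = \sqrt{6} Y + Y = Y \sqrt{6} + Y = Y + Y \sqrt{6}$)
$\left(p{\left(8 \right)} - 1885\right) \left(-2750 + 4765\right) = \left(8 \left(1 + \sqrt{6}\right) - 1885\right) \left(-2750 + 4765\right) = \left(\left(8 + 8 \sqrt{6}\right) - 1885\right) 2015 = \left(-1877 + 8 \sqrt{6}\right) 2015 = -3782155 + 16120 \sqrt{6}$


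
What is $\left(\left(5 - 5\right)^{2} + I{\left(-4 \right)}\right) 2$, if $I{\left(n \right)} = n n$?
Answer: $32$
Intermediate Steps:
$I{\left(n \right)} = n^{2}$
$\left(\left(5 - 5\right)^{2} + I{\left(-4 \right)}\right) 2 = \left(\left(5 - 5\right)^{2} + \left(-4\right)^{2}\right) 2 = \left(0^{2} + 16\right) 2 = \left(0 + 16\right) 2 = 16 \cdot 2 = 32$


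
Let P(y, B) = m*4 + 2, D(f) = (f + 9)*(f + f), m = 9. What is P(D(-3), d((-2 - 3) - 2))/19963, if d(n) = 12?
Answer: 38/19963 ≈ 0.0019035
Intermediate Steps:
D(f) = 2*f*(9 + f) (D(f) = (9 + f)*(2*f) = 2*f*(9 + f))
P(y, B) = 38 (P(y, B) = 9*4 + 2 = 36 + 2 = 38)
P(D(-3), d((-2 - 3) - 2))/19963 = 38/19963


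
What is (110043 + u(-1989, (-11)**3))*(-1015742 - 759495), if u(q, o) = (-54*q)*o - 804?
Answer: 253589315935839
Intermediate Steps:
u(q, o) = -804 - 54*o*q (u(q, o) = -54*o*q - 804 = -804 - 54*o*q)
(110043 + u(-1989, (-11)**3))*(-1015742 - 759495) = (110043 + (-804 - 54*(-11)**3*(-1989)))*(-1015742 - 759495) = (110043 + (-804 - 54*(-1331)*(-1989)))*(-1775237) = (110043 + (-804 - 142957386))*(-1775237) = (110043 - 142958190)*(-1775237) = -142848147*(-1775237) = 253589315935839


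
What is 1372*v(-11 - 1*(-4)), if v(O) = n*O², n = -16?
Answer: -1075648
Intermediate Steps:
v(O) = -16*O²
1372*v(-11 - 1*(-4)) = 1372*(-16*(-11 - 1*(-4))²) = 1372*(-16*(-11 + 4)²) = 1372*(-16*(-7)²) = 1372*(-16*49) = 1372*(-784) = -1075648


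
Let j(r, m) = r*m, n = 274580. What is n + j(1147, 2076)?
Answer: 2655752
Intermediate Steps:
j(r, m) = m*r
n + j(1147, 2076) = 274580 + 2076*1147 = 274580 + 2381172 = 2655752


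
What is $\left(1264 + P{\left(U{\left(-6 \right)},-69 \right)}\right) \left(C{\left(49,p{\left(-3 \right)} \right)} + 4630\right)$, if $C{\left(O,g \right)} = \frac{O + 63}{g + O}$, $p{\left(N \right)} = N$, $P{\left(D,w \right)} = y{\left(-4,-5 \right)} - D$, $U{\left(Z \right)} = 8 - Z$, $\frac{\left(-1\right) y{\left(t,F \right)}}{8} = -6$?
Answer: $\frac{138296708}{23} \approx 6.0129 \cdot 10^{6}$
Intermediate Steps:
$y{\left(t,F \right)} = 48$ ($y{\left(t,F \right)} = \left(-8\right) \left(-6\right) = 48$)
$P{\left(D,w \right)} = 48 - D$
$C{\left(O,g \right)} = \frac{63 + O}{O + g}$
$\left(1264 + P{\left(U{\left(-6 \right)},-69 \right)}\right) \left(C{\left(49,p{\left(-3 \right)} \right)} + 4630\right) = \left(1264 + \left(48 - \left(8 - -6\right)\right)\right) \left(\frac{63 + 49}{49 - 3} + 4630\right) = \left(1264 + \left(48 - \left(8 + 6\right)\right)\right) \left(\frac{1}{46} \cdot 112 + 4630\right) = \left(1264 + \left(48 - 14\right)\right) \left(\frac{1}{46} \cdot 112 + 4630\right) = \left(1264 + \left(48 - 14\right)\right) \left(\frac{56}{23} + 4630\right) = \left(1264 + 34\right) \frac{106546}{23} = 1298 \cdot \frac{106546}{23} = \frac{138296708}{23}$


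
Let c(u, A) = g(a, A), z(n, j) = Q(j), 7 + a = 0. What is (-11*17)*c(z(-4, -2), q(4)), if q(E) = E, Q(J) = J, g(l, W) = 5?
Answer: -935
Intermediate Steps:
a = -7 (a = -7 + 0 = -7)
z(n, j) = j
c(u, A) = 5
(-11*17)*c(z(-4, -2), q(4)) = -11*17*5 = -187*5 = -935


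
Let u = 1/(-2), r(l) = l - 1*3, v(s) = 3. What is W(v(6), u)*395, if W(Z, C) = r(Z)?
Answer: 0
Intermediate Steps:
r(l) = -3 + l (r(l) = l - 3 = -3 + l)
u = -1/2 ≈ -0.50000
W(Z, C) = -3 + Z
W(v(6), u)*395 = (-3 + 3)*395 = 0*395 = 0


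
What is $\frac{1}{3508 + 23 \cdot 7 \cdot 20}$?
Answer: $\frac{1}{6728} \approx 0.00014863$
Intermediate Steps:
$\frac{1}{3508 + 23 \cdot 7 \cdot 20} = \frac{1}{3508 + 161 \cdot 20} = \frac{1}{3508 + 3220} = \frac{1}{6728}$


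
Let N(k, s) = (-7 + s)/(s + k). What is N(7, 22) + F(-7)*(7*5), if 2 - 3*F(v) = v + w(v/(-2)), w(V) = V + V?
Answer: 2075/87 ≈ 23.851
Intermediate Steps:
w(V) = 2*V
N(k, s) = (-7 + s)/(k + s)
F(v) = ⅔ (F(v) = ⅔ - (v + 2*(v/(-2)))/3 = ⅔ - (v + 2*(v*(-½)))/3 = ⅔ - (v + 2*(-v/2))/3 = ⅔ - (v - v)/3 = ⅔ - ⅓*0 = ⅔ + 0 = ⅔)
N(7, 22) + F(-7)*(7*5) = (-7 + 22)/(7 + 22) + 2*(7*5)/3 = 15/29 + (⅔)*35 = (1/29)*15 + 70/3 = 15/29 + 70/3 = 2075/87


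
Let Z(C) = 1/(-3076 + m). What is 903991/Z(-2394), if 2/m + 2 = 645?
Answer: -1787973063206/643 ≈ -2.7807e+9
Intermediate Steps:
m = 2/643 (m = 2/(-2 + 645) = 2/643 ≈ 0.0031104)
Z(C) = -643/1977866 (Z(C) = 1/(-3076 + 2/643) = 1/(-1977866/643) = -643/1977866)
903991/Z(-2394) = 903991/(-643/1977866) = 903991*(-1977866/643) = -1787973063206/643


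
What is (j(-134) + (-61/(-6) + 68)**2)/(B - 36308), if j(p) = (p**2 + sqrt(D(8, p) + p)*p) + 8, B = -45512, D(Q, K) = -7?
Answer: -173333/589104 + 67*I*sqrt(141)/40910 ≈ -0.29423 + 0.019447*I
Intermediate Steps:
j(p) = 8 + p**2 + p*sqrt(-7 + p) (j(p) = (p**2 + sqrt(-7 + p)*p) + 8 = (p**2 + p*sqrt(-7 + p)) + 8 = 8 + p**2 + p*sqrt(-7 + p))
(j(-134) + (-61/(-6) + 68)**2)/(B - 36308) = ((8 + (-134)**2 - 134*sqrt(-7 - 134)) + (-61/(-6) + 68)**2)/(-45512 - 36308) = ((8 + 17956 - 134*I*sqrt(141)) + (-61*(-1/6) + 68)**2)/(-81820) = ((8 + 17956 - 134*I*sqrt(141)) + (61/6 + 68)**2)*(-1/81820) = ((8 + 17956 - 134*I*sqrt(141)) + (469/6)**2)*(-1/81820) = ((17964 - 134*I*sqrt(141)) + 219961/36)*(-1/81820) = (866665/36 - 134*I*sqrt(141))*(-1/81820) = -173333/589104 + 67*I*sqrt(141)/40910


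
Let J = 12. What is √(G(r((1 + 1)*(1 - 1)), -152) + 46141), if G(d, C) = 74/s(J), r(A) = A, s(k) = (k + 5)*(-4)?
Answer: √53337738/34 ≈ 214.80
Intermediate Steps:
s(k) = -20 - 4*k (s(k) = (5 + k)*(-4) = -20 - 4*k)
G(d, C) = -37/34 (G(d, C) = 74/(-20 - 4*12) = 74/(-20 - 48) = 74/(-68) = 74*(-1/68) = -37/34)
√(G(r((1 + 1)*(1 - 1)), -152) + 46141) = √(-37/34 + 46141) = √(1568757/34) = √53337738/34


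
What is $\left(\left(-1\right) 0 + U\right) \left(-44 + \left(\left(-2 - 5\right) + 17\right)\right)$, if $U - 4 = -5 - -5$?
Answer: $-136$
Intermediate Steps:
$U = 4$ ($U = 4 - 0 = 4 + \left(-5 + 5\right) = 4 + 0 = 4$)
$\left(\left(-1\right) 0 + U\right) \left(-44 + \left(\left(-2 - 5\right) + 17\right)\right) = \left(\left(-1\right) 0 + 4\right) \left(-44 + \left(\left(-2 - 5\right) + 17\right)\right) = \left(0 + 4\right) \left(-44 + \left(-7 + 17\right)\right) = 4 \left(-44 + 10\right) = 4 \left(-34\right) = -136$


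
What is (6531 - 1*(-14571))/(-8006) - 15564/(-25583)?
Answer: -207623541/102408749 ≈ -2.0274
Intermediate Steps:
(6531 - 1*(-14571))/(-8006) - 15564/(-25583) = (6531 + 14571)*(-1/8006) - 15564*(-1/25583) = 21102*(-1/8006) + 15564/25583 = -10551/4003 + 15564/25583 = -207623541/102408749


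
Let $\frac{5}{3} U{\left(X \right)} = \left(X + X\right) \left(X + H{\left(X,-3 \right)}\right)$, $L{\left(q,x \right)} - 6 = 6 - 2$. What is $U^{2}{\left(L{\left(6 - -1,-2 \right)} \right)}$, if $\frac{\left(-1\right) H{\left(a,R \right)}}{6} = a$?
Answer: $360000$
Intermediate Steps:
$H{\left(a,R \right)} = - 6 a$
$L{\left(q,x \right)} = 10$ ($L{\left(q,x \right)} = 6 + \left(6 - 2\right) = 6 + 4 = 10$)
$U{\left(X \right)} = - 6 X^{2}$ ($U{\left(X \right)} = \frac{3 \left(X + X\right) \left(X - 6 X\right)}{5} = \frac{3 \cdot 2 X \left(- 5 X\right)}{5} = \frac{3 \left(- 10 X^{2}\right)}{5} = - 6 X^{2}$)
$U^{2}{\left(L{\left(6 - -1,-2 \right)} \right)} = \left(- 6 \cdot 10^{2}\right)^{2} = \left(\left(-6\right) 100\right)^{2} = \left(-600\right)^{2} = 360000$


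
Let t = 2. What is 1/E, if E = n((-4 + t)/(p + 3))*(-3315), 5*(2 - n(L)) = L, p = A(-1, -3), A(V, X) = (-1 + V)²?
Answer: -7/47736 ≈ -0.00014664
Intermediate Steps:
p = 4 (p = (-1 - 1)² = (-2)² = 4)
n(L) = 2 - L/5
E = -47736/7 (E = (2 - (-4 + 2)/(5*(4 + 3)))*(-3315) = (2 - (-2)/(5*7))*(-3315) = (2 - ⅕*(-2/7))*(-3315) = (2 + 2/35)*(-3315) = (72/35)*(-3315) = -47736/7 ≈ -6819.4)
1/E = 1/(-47736/7) = -7/47736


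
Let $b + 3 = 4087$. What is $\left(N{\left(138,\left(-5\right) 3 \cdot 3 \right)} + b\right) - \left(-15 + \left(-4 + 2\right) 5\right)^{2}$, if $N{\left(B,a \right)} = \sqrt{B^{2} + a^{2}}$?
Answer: $3459 + 3 \sqrt{2341} \approx 3604.2$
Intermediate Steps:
$b = 4084$ ($b = -3 + 4087 = 4084$)
$\left(N{\left(138,\left(-5\right) 3 \cdot 3 \right)} + b\right) - \left(-15 + \left(-4 + 2\right) 5\right)^{2} = \left(\sqrt{138^{2} + \left(\left(-5\right) 3 \cdot 3\right)^{2}} + 4084\right) - \left(-15 + \left(-4 + 2\right) 5\right)^{2} = \left(\sqrt{19044 + \left(\left(-15\right) 3\right)^{2}} + 4084\right) - \left(-15 - 10\right)^{2} = \left(\sqrt{19044 + \left(-45\right)^{2}} + 4084\right) - \left(-15 - 10\right)^{2} = \left(\sqrt{19044 + 2025} + 4084\right) - \left(-25\right)^{2} = \left(\sqrt{21069} + 4084\right) - 625 = \left(3 \sqrt{2341} + 4084\right) - 625 = \left(4084 + 3 \sqrt{2341}\right) - 625 = 3459 + 3 \sqrt{2341}$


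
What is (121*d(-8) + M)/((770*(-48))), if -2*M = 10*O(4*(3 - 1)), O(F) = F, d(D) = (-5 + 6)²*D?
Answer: 3/110 ≈ 0.027273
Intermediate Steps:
d(D) = D (d(D) = 1²*D = 1*D = D)
M = -40 (M = -5*4*(3 - 1) = -5*4*2 = -5*8 = -½*80 = -40)
(121*d(-8) + M)/((770*(-48))) = (121*(-8) - 40)/((770*(-48))) = (-968 - 40)/(-36960) = -1008*(-1/36960) = 3/110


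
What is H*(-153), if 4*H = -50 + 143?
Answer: -14229/4 ≈ -3557.3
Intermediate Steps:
H = 93/4 (H = (-50 + 143)/4 = (1/4)*93 = 93/4 ≈ 23.250)
H*(-153) = (93/4)*(-153) = -14229/4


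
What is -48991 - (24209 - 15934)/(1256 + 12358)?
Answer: -666971749/13614 ≈ -48992.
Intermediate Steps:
-48991 - (24209 - 15934)/(1256 + 12358) = -48991 - 8275/13614 = -666971749/13614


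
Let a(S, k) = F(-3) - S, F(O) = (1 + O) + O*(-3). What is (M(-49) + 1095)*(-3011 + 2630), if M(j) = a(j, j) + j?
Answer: -419862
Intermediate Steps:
F(O) = 1 - 2*O (F(O) = (1 + O) - 3*O = 1 - 2*O)
a(S, k) = 7 - S (a(S, k) = (1 - 2*(-3)) - S = (1 + 6) - S = 7 - S)
M(j) = 7 (M(j) = (7 - j) + j = 7)
(M(-49) + 1095)*(-3011 + 2630) = (7 + 1095)*(-3011 + 2630) = 1102*(-381) = -419862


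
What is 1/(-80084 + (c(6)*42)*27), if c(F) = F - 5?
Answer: -1/78950 ≈ -1.2666e-5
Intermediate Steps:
c(F) = -5 + F
1/(-80084 + (c(6)*42)*27) = 1/(-80084 + ((-5 + 6)*42)*27) = 1/(-80084 + (1*42)*27) = 1/(-80084 + 42*27) = 1/(-80084 + 1134) = 1/(-78950) = -1/78950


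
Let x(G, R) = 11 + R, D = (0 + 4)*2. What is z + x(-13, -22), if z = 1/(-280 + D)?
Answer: -2993/272 ≈ -11.004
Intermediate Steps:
D = 8 (D = 4*2 = 8)
z = -1/272 (z = 1/(-280 + 8) = 1/(-272) = -1/272 ≈ -0.0036765)
z + x(-13, -22) = -1/272 + (11 - 22) = -1/272 - 11 = -2993/272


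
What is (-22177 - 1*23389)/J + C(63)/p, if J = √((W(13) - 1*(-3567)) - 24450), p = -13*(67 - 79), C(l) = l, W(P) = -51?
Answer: 21/52 + 22783*I*√2326/3489 ≈ 0.40385 + 314.93*I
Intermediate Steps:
p = 156 (p = -13*(-12) = 156)
J = 3*I*√2326 (J = √((-51 - 1*(-3567)) - 24450) = √((-51 + 3567) - 24450) = √(3516 - 24450) = √(-20934) = 3*I*√2326 ≈ 144.69*I)
(-22177 - 1*23389)/J + C(63)/p = (-22177 - 1*23389)/((3*I*√2326)) + 63/156 = (-22177 - 23389)*(-I*√2326/6978) + 63*(1/156) = -(-22783)*I*√2326/3489 + 21/52 = 22783*I*√2326/3489 + 21/52 = 21/52 + 22783*I*√2326/3489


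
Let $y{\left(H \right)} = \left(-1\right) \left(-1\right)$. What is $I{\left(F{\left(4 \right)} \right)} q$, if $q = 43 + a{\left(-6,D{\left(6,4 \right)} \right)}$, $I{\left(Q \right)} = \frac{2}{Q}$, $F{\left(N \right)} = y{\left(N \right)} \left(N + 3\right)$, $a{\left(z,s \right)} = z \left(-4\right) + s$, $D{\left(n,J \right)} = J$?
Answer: $\frac{142}{7} \approx 20.286$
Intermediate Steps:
$y{\left(H \right)} = 1$
$a{\left(z,s \right)} = s - 4 z$ ($a{\left(z,s \right)} = - 4 z + s = s - 4 z$)
$F{\left(N \right)} = 3 + N$ ($F{\left(N \right)} = 1 \left(N + 3\right) = 1 \left(3 + N\right) = 3 + N$)
$q = 71$ ($q = 43 + \left(4 - -24\right) = 43 + \left(4 + 24\right) = 43 + 28 = 71$)
$I{\left(F{\left(4 \right)} \right)} q = \frac{2}{3 + 4} \cdot 71 = \frac{2}{7} \cdot 71 = \frac{142}{7}$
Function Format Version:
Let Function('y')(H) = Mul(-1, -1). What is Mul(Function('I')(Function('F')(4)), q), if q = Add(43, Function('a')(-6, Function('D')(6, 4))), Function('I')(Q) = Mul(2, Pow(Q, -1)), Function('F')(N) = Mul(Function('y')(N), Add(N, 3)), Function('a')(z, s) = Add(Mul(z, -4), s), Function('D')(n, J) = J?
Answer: Rational(142, 7) ≈ 20.286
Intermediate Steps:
Function('y')(H) = 1
Function('a')(z, s) = Add(s, Mul(-4, z)) (Function('a')(z, s) = Add(Mul(-4, z), s) = Add(s, Mul(-4, z)))
Function('F')(N) = Add(3, N) (Function('F')(N) = Mul(1, Add(N, 3)) = Mul(1, Add(3, N)) = Add(3, N))
q = 71 (q = Add(43, Add(4, Mul(-4, -6))) = Add(43, Add(4, 24)) = Add(43, 28) = 71)
Mul(Function('I')(Function('F')(4)), q) = Mul(Mul(2, Pow(Add(3, 4), -1)), 71) = Mul(Mul(2, Pow(7, -1)), 71) = Mul(Mul(2, Rational(1, 7)), 71) = Mul(Rational(2, 7), 71) = Rational(142, 7)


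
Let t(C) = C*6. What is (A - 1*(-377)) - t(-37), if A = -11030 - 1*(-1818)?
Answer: -8613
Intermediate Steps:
A = -9212 (A = -11030 + 1818 = -9212)
t(C) = 6*C
(A - 1*(-377)) - t(-37) = (-9212 - 1*(-377)) - 6*(-37) = (-9212 + 377) - 1*(-222) = -8835 + 222 = -8613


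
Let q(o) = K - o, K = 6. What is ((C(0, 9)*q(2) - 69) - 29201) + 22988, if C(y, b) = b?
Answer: -6246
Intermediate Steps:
q(o) = 6 - o
((C(0, 9)*q(2) - 69) - 29201) + 22988 = ((9*(6 - 1*2) - 69) - 29201) + 22988 = ((9*(6 - 2) - 69) - 29201) + 22988 = ((9*4 - 69) - 29201) + 22988 = ((36 - 69) - 29201) + 22988 = (-33 - 29201) + 22988 = -29234 + 22988 = -6246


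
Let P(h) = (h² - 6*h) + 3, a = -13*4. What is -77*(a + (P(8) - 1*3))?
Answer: 2772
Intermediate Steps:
a = -52
P(h) = 3 + h² - 6*h
-77*(a + (P(8) - 1*3)) = -77*(-52 + ((3 + 8² - 6*8) - 1*3)) = -77*(-52 + ((3 + 64 - 48) - 3)) = -77*(-52 + (19 - 3)) = -77*(-52 + 16) = -77*(-36) = 2772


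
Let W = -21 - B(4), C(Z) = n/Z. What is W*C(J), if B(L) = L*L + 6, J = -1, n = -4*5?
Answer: -860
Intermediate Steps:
n = -20
B(L) = 6 + L**2 (B(L) = L**2 + 6 = 6 + L**2)
C(Z) = -20/Z
W = -43 (W = -21 - (6 + 4**2) = -21 - (6 + 16) = -21 - 1*22 = -21 - 22 = -43)
W*C(J) = -(-860)/(-1) = -(-860)*(-1) = -43*20 = -860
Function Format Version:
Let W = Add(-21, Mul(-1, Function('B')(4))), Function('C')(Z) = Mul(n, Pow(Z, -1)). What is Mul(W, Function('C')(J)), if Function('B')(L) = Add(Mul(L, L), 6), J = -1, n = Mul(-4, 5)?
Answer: -860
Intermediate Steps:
n = -20
Function('B')(L) = Add(6, Pow(L, 2)) (Function('B')(L) = Add(Pow(L, 2), 6) = Add(6, Pow(L, 2)))
Function('C')(Z) = Mul(-20, Pow(Z, -1))
W = -43 (W = Add(-21, Mul(-1, Add(6, Pow(4, 2)))) = Add(-21, Mul(-1, Add(6, 16))) = Add(-21, Mul(-1, 22)) = Add(-21, -22) = -43)
Mul(W, Function('C')(J)) = Mul(-43, Mul(-20, Pow(-1, -1))) = Mul(-43, Mul(-20, -1)) = Mul(-43, 20) = -860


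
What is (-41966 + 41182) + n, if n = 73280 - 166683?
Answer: -94187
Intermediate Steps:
n = -93403
(-41966 + 41182) + n = (-41966 + 41182) - 93403 = -784 - 93403 = -94187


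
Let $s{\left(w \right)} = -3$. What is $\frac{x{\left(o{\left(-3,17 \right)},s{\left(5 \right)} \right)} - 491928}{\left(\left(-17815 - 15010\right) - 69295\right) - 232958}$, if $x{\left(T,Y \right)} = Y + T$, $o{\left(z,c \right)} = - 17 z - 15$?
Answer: $\frac{491895}{335078} \approx 1.468$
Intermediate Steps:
$o{\left(z,c \right)} = -15 - 17 z$
$x{\left(T,Y \right)} = T + Y$
$\frac{x{\left(o{\left(-3,17 \right)},s{\left(5 \right)} \right)} - 491928}{\left(\left(-17815 - 15010\right) - 69295\right) - 232958} = \frac{\left(\left(-15 - -51\right) - 3\right) - 491928}{\left(\left(-17815 - 15010\right) - 69295\right) - 232958} = \frac{\left(\left(-15 + 51\right) - 3\right) - 491928}{\left(-32825 - 69295\right) - 232958} = \frac{\left(36 - 3\right) - 491928}{-102120 - 232958} = \frac{33 - 491928}{-335078} = \left(-491895\right) \left(- \frac{1}{335078}\right) = \frac{491895}{335078}$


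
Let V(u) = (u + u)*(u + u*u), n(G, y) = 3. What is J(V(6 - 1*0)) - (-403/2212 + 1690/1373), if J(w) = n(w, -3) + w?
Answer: 1536612571/3037076 ≈ 505.95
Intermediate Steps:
V(u) = 2*u*(u + u²) (V(u) = (2*u)*(u + u²) = 2*u*(u + u²))
J(w) = 3 + w
J(V(6 - 1*0)) - (-403/2212 + 1690/1373) = (3 + 2*(6 - 1*0)²*(1 + (6 - 1*0))) - (-403/2212 + 1690/1373) = (3 + 2*(6 + 0)²*(1 + (6 + 0))) - (-403*1/2212 + 1690*(1/1373)) = (3 + 2*6²*(1 + 6)) - (-403/2212 + 1690/1373) = (3 + 2*36*7) - 1*3184961/3037076 = (3 + 504) - 3184961/3037076 = 507 - 3184961/3037076 = 1536612571/3037076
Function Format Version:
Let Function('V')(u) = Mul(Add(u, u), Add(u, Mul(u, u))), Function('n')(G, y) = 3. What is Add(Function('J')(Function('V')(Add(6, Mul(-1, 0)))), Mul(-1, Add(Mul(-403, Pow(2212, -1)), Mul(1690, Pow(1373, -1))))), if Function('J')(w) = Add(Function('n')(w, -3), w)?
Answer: Rational(1536612571, 3037076) ≈ 505.95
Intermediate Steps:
Function('V')(u) = Mul(2, u, Add(u, Pow(u, 2))) (Function('V')(u) = Mul(Mul(2, u), Add(u, Pow(u, 2))) = Mul(2, u, Add(u, Pow(u, 2))))
Function('J')(w) = Add(3, w)
Add(Function('J')(Function('V')(Add(6, Mul(-1, 0)))), Mul(-1, Add(Mul(-403, Pow(2212, -1)), Mul(1690, Pow(1373, -1))))) = Add(Add(3, Mul(2, Pow(Add(6, Mul(-1, 0)), 2), Add(1, Add(6, Mul(-1, 0))))), Mul(-1, Add(Mul(-403, Pow(2212, -1)), Mul(1690, Pow(1373, -1))))) = Add(Add(3, Mul(2, Pow(Add(6, 0), 2), Add(1, Add(6, 0)))), Mul(-1, Add(Mul(-403, Rational(1, 2212)), Mul(1690, Rational(1, 1373))))) = Add(Add(3, Mul(2, Pow(6, 2), Add(1, 6))), Mul(-1, Add(Rational(-403, 2212), Rational(1690, 1373)))) = Add(Add(3, Mul(2, 36, 7)), Mul(-1, Rational(3184961, 3037076))) = Add(Add(3, 504), Rational(-3184961, 3037076)) = Add(507, Rational(-3184961, 3037076)) = Rational(1536612571, 3037076)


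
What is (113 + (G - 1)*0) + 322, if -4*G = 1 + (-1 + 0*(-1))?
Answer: 435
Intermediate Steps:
G = 0 (G = -(1 + (-1 + 0*(-1)))/4 = -(1 + (-1 + 0))/4 = -(1 - 1)/4 = -¼*0 = 0)
(113 + (G - 1)*0) + 322 = (113 + (0 - 1)*0) + 322 = (113 - 1*0) + 322 = (113 + 0) + 322 = 113 + 322 = 435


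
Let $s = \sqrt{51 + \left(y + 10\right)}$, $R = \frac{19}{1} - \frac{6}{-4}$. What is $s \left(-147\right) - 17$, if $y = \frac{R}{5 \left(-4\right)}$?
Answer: $-17 - \frac{147 \sqrt{23990}}{20} \approx -1155.4$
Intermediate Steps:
$R = \frac{41}{2}$ ($R = 19 \cdot 1 - - \frac{3}{2} = 19 + \frac{3}{2} = \frac{41}{2} \approx 20.5$)
$y = - \frac{41}{40}$ ($y = \frac{41}{2 \cdot 5 \left(-4\right)} = \frac{41}{2 \left(-20\right)} = \frac{41}{2} \left(- \frac{1}{20}\right) = - \frac{41}{40} \approx -1.025$)
$s = \frac{\sqrt{23990}}{20}$ ($s = \sqrt{51 + \left(- \frac{41}{40} + 10\right)} = \sqrt{51 + \frac{359}{40}} = \sqrt{\frac{2399}{40}} = \frac{\sqrt{23990}}{20} \approx 7.7444$)
$s \left(-147\right) - 17 = \frac{\sqrt{23990}}{20} \left(-147\right) - 17 = - \frac{147 \sqrt{23990}}{20} - 17 = -17 - \frac{147 \sqrt{23990}}{20}$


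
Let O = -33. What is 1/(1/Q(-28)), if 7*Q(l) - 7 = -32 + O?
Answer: -58/7 ≈ -8.2857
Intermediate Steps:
Q(l) = -58/7 (Q(l) = 1 + (-32 - 33)/7 = 1 + (⅐)*(-65) = 1 - 65/7 = -58/7)
1/(1/Q(-28)) = 1/(1/(-58/7)) = 1/(-7/58) = -58/7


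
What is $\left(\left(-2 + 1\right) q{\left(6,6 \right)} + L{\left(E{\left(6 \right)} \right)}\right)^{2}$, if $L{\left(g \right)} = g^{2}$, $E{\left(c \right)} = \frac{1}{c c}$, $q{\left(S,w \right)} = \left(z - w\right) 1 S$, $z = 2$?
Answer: $\frac{967521025}{1679616} \approx 576.04$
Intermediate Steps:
$q{\left(S,w \right)} = S \left(2 - w\right)$ ($q{\left(S,w \right)} = \left(2 - w\right) 1 S = \left(2 - w\right) S = S \left(2 - w\right)$)
$E{\left(c \right)} = \frac{1}{c^{2}}$
$\left(\left(-2 + 1\right) q{\left(6,6 \right)} + L{\left(E{\left(6 \right)} \right)}\right)^{2} = \left(\left(-2 + 1\right) 6 \left(2 - 6\right) + \left(\frac{1}{36}\right)^{2}\right)^{2} = \left(- 6 \left(2 - 6\right) + \left(\frac{1}{36}\right)^{2}\right)^{2} = \left(- 6 \left(-4\right) + \frac{1}{1296}\right)^{2} = \left(\left(-1\right) \left(-24\right) + \frac{1}{1296}\right)^{2} = \left(24 + \frac{1}{1296}\right)^{2} = \left(\frac{31105}{1296}\right)^{2} = \frac{967521025}{1679616}$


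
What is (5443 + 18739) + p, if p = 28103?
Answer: 52285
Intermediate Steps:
(5443 + 18739) + p = (5443 + 18739) + 28103 = 24182 + 28103 = 52285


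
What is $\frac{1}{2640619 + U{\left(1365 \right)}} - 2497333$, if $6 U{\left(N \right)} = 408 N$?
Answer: $- \frac{6826307418186}{2733439} \approx -2.4973 \cdot 10^{6}$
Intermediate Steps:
$U{\left(N \right)} = 68 N$ ($U{\left(N \right)} = \frac{408 N}{6} = 68 N$)
$\frac{1}{2640619 + U{\left(1365 \right)}} - 2497333 = \frac{1}{2640619 + 68 \cdot 1365} - 2497333 = \frac{1}{2640619 + 92820} - 2497333 = \frac{1}{2733439} - 2497333 = - \frac{6826307418186}{2733439}$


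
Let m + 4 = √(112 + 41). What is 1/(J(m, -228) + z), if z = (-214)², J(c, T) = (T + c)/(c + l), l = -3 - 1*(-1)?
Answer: 5356893/245267476913 + 678*√17/245267476913 ≈ 2.1852e-5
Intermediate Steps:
l = -2 (l = -3 + 1 = -2)
m = -4 + 3*√17 (m = -4 + √(112 + 41) = -4 + √153 = -4 + 3*√17 ≈ 8.3693)
J(c, T) = (T + c)/(-2 + c) (J(c, T) = (T + c)/(c - 2) = (T + c)/(-2 + c))
z = 45796
1/(J(m, -228) + z) = 1/((-228 + (-4 + 3*√17))/(-2 + (-4 + 3*√17)) + 45796) = 1/((-232 + 3*√17)/(-6 + 3*√17) + 45796) = 1/(45796 + (-232 + 3*√17)/(-6 + 3*√17))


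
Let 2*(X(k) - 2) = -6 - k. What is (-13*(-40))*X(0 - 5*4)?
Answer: 4680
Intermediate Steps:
X(k) = -1 - k/2 (X(k) = 2 + (-6 - k)/2 = 2 + (-3 - k/2) = -1 - k/2)
(-13*(-40))*X(0 - 5*4) = (-13*(-40))*(-1 - (0 - 5*4)/2) = 520*(-1 - (0 - 20)/2) = 520*(-1 - ½*(-20)) = 520*(-1 + 10) = 520*9 = 4680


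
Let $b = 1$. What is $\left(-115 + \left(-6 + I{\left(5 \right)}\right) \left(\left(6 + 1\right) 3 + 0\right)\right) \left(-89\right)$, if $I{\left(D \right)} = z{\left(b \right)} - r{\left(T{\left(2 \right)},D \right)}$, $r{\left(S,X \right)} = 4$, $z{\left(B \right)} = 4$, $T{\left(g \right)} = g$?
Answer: $21449$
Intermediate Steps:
$I{\left(D \right)} = 0$ ($I{\left(D \right)} = 4 - 4 = 0$)
$\left(-115 + \left(-6 + I{\left(5 \right)}\right) \left(\left(6 + 1\right) 3 + 0\right)\right) \left(-89\right) = \left(-115 + \left(-6 + 0\right) \left(\left(6 + 1\right) 3 + 0\right)\right) \left(-89\right) = \left(-115 - 6 \left(7 \cdot 3 + 0\right)\right) \left(-89\right) = \left(-115 - 6 \left(21 + 0\right)\right) \left(-89\right) = \left(-115 - 126\right) \left(-89\right) = \left(-241\right) \left(-89\right) = 21449$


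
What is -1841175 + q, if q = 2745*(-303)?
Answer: -2672910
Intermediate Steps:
q = -831735
-1841175 + q = -1841175 - 831735 = -2672910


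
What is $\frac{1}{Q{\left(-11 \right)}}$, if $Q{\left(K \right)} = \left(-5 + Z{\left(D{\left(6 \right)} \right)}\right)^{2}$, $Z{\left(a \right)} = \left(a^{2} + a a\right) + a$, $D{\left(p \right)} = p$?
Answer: $\frac{1}{5329} \approx 0.00018765$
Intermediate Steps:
$Z{\left(a \right)} = a + 2 a^{2}$ ($Z{\left(a \right)} = \left(a^{2} + a^{2}\right) + a = 2 a^{2} + a = a + 2 a^{2}$)
$Q{\left(K \right)} = 5329$ ($Q{\left(K \right)} = \left(-5 + 6 \left(1 + 2 \cdot 6\right)\right)^{2} = \left(-5 + 6 \left(1 + 12\right)\right)^{2} = \left(-5 + 6 \cdot 13\right)^{2} = \left(-5 + 78\right)^{2} = 73^{2} = 5329$)
$\frac{1}{Q{\left(-11 \right)}} = \frac{1}{5329}$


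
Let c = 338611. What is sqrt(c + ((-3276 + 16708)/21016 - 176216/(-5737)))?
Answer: 4*sqrt(4807409730126406441)/15071099 ≈ 581.93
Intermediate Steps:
sqrt(c + ((-3276 + 16708)/21016 - 176216/(-5737))) = sqrt(338611 + ((-3276 + 16708)/21016 - 176216/(-5737))) = sqrt(338611 + (13432*(1/21016) - 176216*(-1/5737))) = sqrt(338611 + (1679/2627 + 176216/5737)) = sqrt(338611 + 472551855/15071099) = sqrt(5103712455344/15071099) = 4*sqrt(4807409730126406441)/15071099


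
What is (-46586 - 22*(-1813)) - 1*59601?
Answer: -66301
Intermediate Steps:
(-46586 - 22*(-1813)) - 1*59601 = (-46586 - 1*(-39886)) - 59601 = (-46586 + 39886) - 59601 = -6700 - 59601 = -66301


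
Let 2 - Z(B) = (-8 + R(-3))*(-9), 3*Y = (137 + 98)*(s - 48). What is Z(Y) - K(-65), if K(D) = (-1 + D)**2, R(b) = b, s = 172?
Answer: -4453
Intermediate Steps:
Y = 29140/3 (Y = ((137 + 98)*(172 - 48))/3 = (235*124)/3 = (1/3)*29140 = 29140/3 ≈ 9713.3)
Z(B) = -97 (Z(B) = 2 - (-8 - 3)*(-9) = 2 - (-11)*(-9) = 2 - 1*99 = 2 - 99 = -97)
Z(Y) - K(-65) = -97 - (-1 - 65)**2 = -97 - 1*(-66)**2 = -97 - 1*4356 = -97 - 4356 = -4453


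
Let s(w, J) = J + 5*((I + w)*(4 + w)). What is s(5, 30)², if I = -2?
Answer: 27225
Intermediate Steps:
s(w, J) = J + 5*(-2 + w)*(4 + w) (s(w, J) = J + 5*((-2 + w)*(4 + w)) = J + 5*(-2 + w)*(4 + w))
s(5, 30)² = (-40 + 30 + 5*5² + 10*5)² = (-40 + 30 + 5*25 + 50)² = (-40 + 30 + 125 + 50)² = 165² = 27225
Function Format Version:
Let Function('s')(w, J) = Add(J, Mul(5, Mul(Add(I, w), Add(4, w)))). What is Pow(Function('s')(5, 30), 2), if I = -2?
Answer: 27225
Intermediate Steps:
Function('s')(w, J) = Add(J, Mul(5, Add(-2, w), Add(4, w))) (Function('s')(w, J) = Add(J, Mul(5, Mul(Add(-2, w), Add(4, w)))) = Add(J, Mul(5, Add(-2, w), Add(4, w))))
Pow(Function('s')(5, 30), 2) = Pow(Add(-40, 30, Mul(5, Pow(5, 2)), Mul(10, 5)), 2) = Pow(Add(-40, 30, Mul(5, 25), 50), 2) = Pow(Add(-40, 30, 125, 50), 2) = Pow(165, 2) = 27225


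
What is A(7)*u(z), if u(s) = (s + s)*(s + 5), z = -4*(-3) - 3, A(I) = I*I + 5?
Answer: 13608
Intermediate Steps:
A(I) = 5 + I**2 (A(I) = I**2 + 5 = 5 + I**2)
z = 9 (z = 12 - 3 = 9)
u(s) = 2*s*(5 + s) (u(s) = (2*s)*(5 + s) = 2*s*(5 + s))
A(7)*u(z) = (5 + 7**2)*(2*9*(5 + 9)) = (5 + 49)*(2*9*14) = 54*252 = 13608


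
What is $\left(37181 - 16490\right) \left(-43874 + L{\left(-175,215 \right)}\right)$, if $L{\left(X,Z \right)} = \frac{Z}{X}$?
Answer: $- \frac{31773782403}{35} \approx -9.0782 \cdot 10^{8}$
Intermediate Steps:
$\left(37181 - 16490\right) \left(-43874 + L{\left(-175,215 \right)}\right) = \left(37181 - 16490\right) \left(-43874 + \frac{215}{-175}\right) = 20691 \left(-43874 + 215 \left(- \frac{1}{175}\right)\right) = 20691 \left(-43874 - \frac{43}{35}\right) = 20691 \left(- \frac{1535633}{35}\right) = - \frac{31773782403}{35}$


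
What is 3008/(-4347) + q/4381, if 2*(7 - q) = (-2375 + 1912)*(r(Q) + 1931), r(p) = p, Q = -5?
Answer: 1925044924/19044207 ≈ 101.08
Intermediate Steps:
q = 445876 (q = 7 - (-2375 + 1912)*(-5 + 1931)/2 = 7 - (-463)*1926/2 = 7 - ½*(-891738) = 7 + 445869 = 445876)
3008/(-4347) + q/4381 = 3008/(-4347) + 445876/4381 = 3008*(-1/4347) + 445876*(1/4381) = -3008/4347 + 445876/4381 = 1925044924/19044207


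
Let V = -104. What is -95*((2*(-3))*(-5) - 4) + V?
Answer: -2574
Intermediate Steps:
-95*((2*(-3))*(-5) - 4) + V = -95*((2*(-3))*(-5) - 4) - 104 = -95*(-6*(-5) - 4) - 104 = -95*(30 - 4) - 104 = -95*26 - 104 = -2470 - 104 = -2574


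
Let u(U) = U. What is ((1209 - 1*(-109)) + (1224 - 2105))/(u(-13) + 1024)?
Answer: 437/1011 ≈ 0.43225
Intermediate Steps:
((1209 - 1*(-109)) + (1224 - 2105))/(u(-13) + 1024) = ((1209 - 1*(-109)) + (1224 - 2105))/(-13 + 1024) = ((1209 + 109) - 881)/1011 = (1318 - 881)*(1/1011) = 437*(1/1011) = 437/1011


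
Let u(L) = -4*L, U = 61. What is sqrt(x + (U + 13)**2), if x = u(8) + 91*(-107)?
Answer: 9*I*sqrt(53) ≈ 65.521*I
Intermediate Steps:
x = -9769 (x = -4*8 + 91*(-107) = -32 - 9737 = -9769)
sqrt(x + (U + 13)**2) = sqrt(-9769 + (61 + 13)**2) = sqrt(-9769 + 74**2) = sqrt(-9769 + 5476) = sqrt(-4293) = 9*I*sqrt(53)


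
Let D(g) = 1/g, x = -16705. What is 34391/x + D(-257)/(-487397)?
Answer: -16762070162/8141966885 ≈ -2.0587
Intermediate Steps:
34391/x + D(-257)/(-487397) = 34391/(-16705) + 1/(-257*(-487397)) = 34391*(-1/16705) - 1/257*(-1/487397) = -34391/16705 + 1/125261029 = -16762070162/8141966885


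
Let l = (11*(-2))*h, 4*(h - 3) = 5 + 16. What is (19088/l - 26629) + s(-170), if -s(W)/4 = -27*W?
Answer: -16369183/363 ≈ -45094.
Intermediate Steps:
s(W) = 108*W (s(W) = -(-108)*W = 108*W)
h = 33/4 (h = 3 + (5 + 16)/4 = 3 + (¼)*21 = 3 + 21/4 = 33/4 ≈ 8.2500)
l = -363/2 (l = (11*(-2))*(33/4) = -22*33/4 = -363/2 ≈ -181.50)
(19088/l - 26629) + s(-170) = (19088/(-363/2) - 26629) + 108*(-170) = (19088*(-2/363) - 26629) - 18360 = (-38176/363 - 26629) - 18360 = -9704503/363 - 18360 = -16369183/363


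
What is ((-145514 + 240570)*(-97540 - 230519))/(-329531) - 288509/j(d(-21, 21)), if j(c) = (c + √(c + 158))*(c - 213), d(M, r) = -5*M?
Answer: 12084997850486093/127670854392 - 288509*√263/1162296 ≈ 94653.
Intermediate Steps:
j(c) = (-213 + c)*(c + √(158 + c)) (j(c) = (c + √(158 + c))*(-213 + c) = (-213 + c)*(c + √(158 + c)))
((-145514 + 240570)*(-97540 - 230519))/(-329531) - 288509/j(d(-21, 21)) = ((-145514 + 240570)*(-97540 - 230519))/(-329531) - 288509/((-5*(-21))² - (-1065)*(-21) - 213*√(158 - 5*(-21)) + (-5*(-21))*√(158 - 5*(-21))) = (95056*(-328059))*(-1/329531) - 288509/(105² - 213*105 - 213*√(158 + 105) + 105*√(158 + 105)) = -31183976304*(-1/329531) - 288509/(11025 - 22365 - 213*√263 + 105*√263) = 31183976304/329531 - 288509/(-11340 - 108*√263)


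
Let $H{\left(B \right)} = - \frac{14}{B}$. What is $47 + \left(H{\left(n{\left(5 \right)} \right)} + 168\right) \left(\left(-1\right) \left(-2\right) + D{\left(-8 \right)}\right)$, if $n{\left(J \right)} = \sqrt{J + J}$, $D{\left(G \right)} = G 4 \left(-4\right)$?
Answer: $21887 - 182 \sqrt{10} \approx 21311.0$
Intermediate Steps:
$D{\left(G \right)} = - 16 G$ ($D{\left(G \right)} = 4 G \left(-4\right) = - 16 G$)
$n{\left(J \right)} = \sqrt{2} \sqrt{J}$ ($n{\left(J \right)} = \sqrt{2 J} = \sqrt{2} \sqrt{J}$)
$47 + \left(H{\left(n{\left(5 \right)} \right)} + 168\right) \left(\left(-1\right) \left(-2\right) + D{\left(-8 \right)}\right) = 47 + \left(- \frac{14}{\sqrt{2} \sqrt{5}} + 168\right) \left(\left(-1\right) \left(-2\right) - -128\right) = 47 + \left(- \frac{14}{\sqrt{10}} + 168\right) \left(2 + 128\right) = 47 + \left(- 14 \frac{\sqrt{10}}{10} + 168\right) 130 = 47 + \left(- \frac{7 \sqrt{10}}{5} + 168\right) 130 = 47 + \left(168 - \frac{7 \sqrt{10}}{5}\right) 130 = 47 + \left(21840 - 182 \sqrt{10}\right) = 21887 - 182 \sqrt{10}$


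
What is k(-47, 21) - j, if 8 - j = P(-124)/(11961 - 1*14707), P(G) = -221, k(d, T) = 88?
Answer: 219901/2746 ≈ 80.080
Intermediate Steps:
j = 21747/2746 (j = 8 - (-221)/(11961 - 1*14707) = 8 - (-221)/(11961 - 14707) = 8 - (-221)/(-2746) = 8 - (-221)*(-1)/2746 = 8 - 1*221/2746 = 8 - 221/2746 = 21747/2746 ≈ 7.9195)
k(-47, 21) - j = 88 - 1*21747/2746 = 88 - 21747/2746 = 219901/2746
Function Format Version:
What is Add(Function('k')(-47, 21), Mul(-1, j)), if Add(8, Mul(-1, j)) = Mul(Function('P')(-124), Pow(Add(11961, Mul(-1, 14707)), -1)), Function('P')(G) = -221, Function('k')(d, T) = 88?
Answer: Rational(219901, 2746) ≈ 80.080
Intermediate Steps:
j = Rational(21747, 2746) (j = Add(8, Mul(-1, Mul(-221, Pow(Add(11961, Mul(-1, 14707)), -1)))) = Add(8, Mul(-1, Mul(-221, Pow(Add(11961, -14707), -1)))) = Add(8, Mul(-1, Mul(-221, Pow(-2746, -1)))) = Add(8, Mul(-1, Mul(-221, Rational(-1, 2746)))) = Add(8, Mul(-1, Rational(221, 2746))) = Add(8, Rational(-221, 2746)) = Rational(21747, 2746) ≈ 7.9195)
Add(Function('k')(-47, 21), Mul(-1, j)) = Add(88, Mul(-1, Rational(21747, 2746))) = Add(88, Rational(-21747, 2746)) = Rational(219901, 2746)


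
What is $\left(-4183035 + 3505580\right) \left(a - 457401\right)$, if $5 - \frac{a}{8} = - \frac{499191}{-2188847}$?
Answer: $\frac{678198334988779225}{2188847} \approx 3.0984 \cdot 10^{11}$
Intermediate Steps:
$a = \frac{83560352}{2188847}$ ($a = 40 - 8 \left(- \frac{499191}{-2188847}\right) = 40 - 8 \left(\left(-499191\right) \left(- \frac{1}{2188847}\right)\right) = 40 - \frac{3993528}{2188847} = \frac{83560352}{2188847} \approx 38.176$)
$\left(-4183035 + 3505580\right) \left(a - 457401\right) = \left(-4183035 + 3505580\right) \left(\frac{83560352}{2188847} - 457401\right) = \left(-677455\right) \left(- \frac{1001097246295}{2188847}\right) = \frac{678198334988779225}{2188847}$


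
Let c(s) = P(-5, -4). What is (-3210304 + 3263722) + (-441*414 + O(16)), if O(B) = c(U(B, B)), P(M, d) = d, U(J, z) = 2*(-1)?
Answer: -129160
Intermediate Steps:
U(J, z) = -2
c(s) = -4
O(B) = -4
(-3210304 + 3263722) + (-441*414 + O(16)) = (-3210304 + 3263722) + (-441*414 - 4) = 53418 + (-182574 - 4) = 53418 - 182578 = -129160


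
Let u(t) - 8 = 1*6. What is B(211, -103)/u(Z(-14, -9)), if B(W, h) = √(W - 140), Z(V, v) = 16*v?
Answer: √71/14 ≈ 0.60187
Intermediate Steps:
u(t) = 14 (u(t) = 8 + 1*6 = 8 + 6 = 14)
B(W, h) = √(-140 + W)
B(211, -103)/u(Z(-14, -9)) = √(-140 + 211)/14 = √71*(1/14) = √71/14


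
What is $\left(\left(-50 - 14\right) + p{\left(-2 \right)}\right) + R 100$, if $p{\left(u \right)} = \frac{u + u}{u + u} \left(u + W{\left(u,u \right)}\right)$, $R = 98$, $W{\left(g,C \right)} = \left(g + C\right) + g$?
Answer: $9728$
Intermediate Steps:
$W{\left(g,C \right)} = C + 2 g$ ($W{\left(g,C \right)} = \left(C + g\right) + g = C + 2 g$)
$p{\left(u \right)} = 4 u$ ($p{\left(u \right)} = \frac{u + u}{u + u} \left(u + \left(u + 2 u\right)\right) = \frac{2 u}{2 u} \left(u + 3 u\right) = 2 u \frac{1}{2 u} 4 u = 1 \cdot 4 u = 4 u$)
$\left(\left(-50 - 14\right) + p{\left(-2 \right)}\right) + R 100 = \left(\left(-50 - 14\right) + 4 \left(-2\right)\right) + 98 \cdot 100 = \left(-64 - 8\right) + 9800 = -72 + 9800 = 9728$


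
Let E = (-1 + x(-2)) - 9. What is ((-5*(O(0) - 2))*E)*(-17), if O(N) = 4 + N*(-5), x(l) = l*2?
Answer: -2380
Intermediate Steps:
x(l) = 2*l
O(N) = 4 - 5*N
E = -14 (E = (-1 + 2*(-2)) - 9 = (-1 - 4) - 9 = -5 - 9 = -14)
((-5*(O(0) - 2))*E)*(-17) = (-5*((4 - 5*0) - 2)*(-14))*(-17) = (-5*((4 + 0) - 2)*(-14))*(-17) = (-5*(4 - 2)*(-14))*(-17) = (-5*2*(-14))*(-17) = -10*(-14)*(-17) = 140*(-17) = -2380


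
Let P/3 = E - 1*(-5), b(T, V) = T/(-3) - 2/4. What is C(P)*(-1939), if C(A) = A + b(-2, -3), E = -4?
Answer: -36841/6 ≈ -6140.2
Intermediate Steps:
b(T, V) = -½ - T/3 (b(T, V) = T*(-⅓) - 2*¼ = -T/3 - ½ = -½ - T/3)
P = 3 (P = 3*(-4 - 1*(-5)) = 3*(-4 + 5) = 3*1 = 3)
C(A) = ⅙ + A (C(A) = A + (-½ - ⅓*(-2)) = A + (-½ + ⅔) = A + ⅙ = ⅙ + A)
C(P)*(-1939) = (⅙ + 3)*(-1939) = (19/6)*(-1939) = -36841/6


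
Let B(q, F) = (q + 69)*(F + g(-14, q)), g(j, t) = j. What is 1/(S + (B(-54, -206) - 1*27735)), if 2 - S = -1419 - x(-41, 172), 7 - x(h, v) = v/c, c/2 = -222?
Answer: -111/3286334 ≈ -3.3776e-5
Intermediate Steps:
c = -444 (c = 2*(-222) = -444)
B(q, F) = (-14 + F)*(69 + q) (B(q, F) = (q + 69)*(F - 14) = (69 + q)*(-14 + F) = (-14 + F)*(69 + q))
x(h, v) = 7 + v/444 (x(h, v) = 7 - v/(-444) = 7 - v*(-1)/444 = 7 - (-1)*v/444 = 7 + v/444)
S = 158551/111 (S = 2 - (-1419 - (7 + (1/444)*172)) = 2 - (-1419 - (7 + 43/111)) = 2 - (-1419 - 1*820/111) = 2 - (-1419 - 820/111) = 2 - 1*(-158329/111) = 2 + 158329/111 = 158551/111 ≈ 1428.4)
1/(S + (B(-54, -206) - 1*27735)) = 1/(158551/111 + ((-966 - 14*(-54) + 69*(-206) - 206*(-54)) - 1*27735)) = 1/(158551/111 + ((-966 + 756 - 14214 + 11124) - 27735)) = 1/(158551/111 + (-3300 - 27735)) = 1/(158551/111 - 31035) = 1/(-3286334/111) = -111/3286334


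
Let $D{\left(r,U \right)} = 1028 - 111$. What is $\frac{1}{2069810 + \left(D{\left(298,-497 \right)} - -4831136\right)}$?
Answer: $\frac{1}{6901863} \approx 1.4489 \cdot 10^{-7}$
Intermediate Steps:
$D{\left(r,U \right)} = 917$
$\frac{1}{2069810 + \left(D{\left(298,-497 \right)} - -4831136\right)} = \frac{1}{2069810 + \left(917 - -4831136\right)} = \frac{1}{2069810 + \left(917 + 4831136\right)} = \frac{1}{2069810 + 4832053} = \frac{1}{6901863}$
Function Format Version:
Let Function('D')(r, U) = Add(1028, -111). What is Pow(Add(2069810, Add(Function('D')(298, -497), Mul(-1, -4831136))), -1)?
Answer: Rational(1, 6901863) ≈ 1.4489e-7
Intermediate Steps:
Function('D')(r, U) = 917
Pow(Add(2069810, Add(Function('D')(298, -497), Mul(-1, -4831136))), -1) = Pow(Add(2069810, Add(917, Mul(-1, -4831136))), -1) = Pow(Add(2069810, Add(917, 4831136)), -1) = Pow(Add(2069810, 4832053), -1) = Pow(6901863, -1) = Rational(1, 6901863)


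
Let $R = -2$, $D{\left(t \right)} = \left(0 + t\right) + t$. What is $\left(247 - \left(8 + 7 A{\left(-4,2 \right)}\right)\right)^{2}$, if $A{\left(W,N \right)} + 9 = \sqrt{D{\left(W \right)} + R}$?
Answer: $90714 - 4228 i \sqrt{10} \approx 90714.0 - 13370.0 i$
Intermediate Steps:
$D{\left(t \right)} = 2 t$ ($D{\left(t \right)} = t + t = 2 t$)
$A{\left(W,N \right)} = -9 + \sqrt{-2 + 2 W}$ ($A{\left(W,N \right)} = -9 + \sqrt{2 W - 2} = -9 + \sqrt{-2 + 2 W}$)
$\left(247 - \left(8 + 7 A{\left(-4,2 \right)}\right)\right)^{2} = \left(247 - \left(8 + 7 \left(-9 + \sqrt{-2 + 2 \left(-4\right)}\right)\right)\right)^{2} = \left(247 - \left(8 + 7 \left(-9 + \sqrt{-2 - 8}\right)\right)\right)^{2} = \left(247 - \left(8 + 7 \left(-9 + \sqrt{-10}\right)\right)\right)^{2} = \left(247 - \left(8 + 7 \left(-9 + i \sqrt{10}\right)\right)\right)^{2} = \left(247 + \left(\left(63 - 7 i \sqrt{10}\right) - 8\right)\right)^{2} = \left(247 + \left(55 - 7 i \sqrt{10}\right)\right)^{2} = \left(302 - 7 i \sqrt{10}\right)^{2}$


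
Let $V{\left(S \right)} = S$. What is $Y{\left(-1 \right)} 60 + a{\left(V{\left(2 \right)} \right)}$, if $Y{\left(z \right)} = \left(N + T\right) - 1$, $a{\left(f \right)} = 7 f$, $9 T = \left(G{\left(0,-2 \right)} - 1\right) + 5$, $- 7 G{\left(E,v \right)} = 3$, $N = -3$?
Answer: $- \frac{4246}{21} \approx -202.19$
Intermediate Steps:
$G{\left(E,v \right)} = - \frac{3}{7}$ ($G{\left(E,v \right)} = \left(- \frac{1}{7}\right) 3 = - \frac{3}{7}$)
$T = \frac{25}{63}$ ($T = \frac{\left(- \frac{3}{7} - 1\right) + 5}{9} = \frac{- \frac{10}{7} + 5}{9} = \frac{1}{9} \cdot \frac{25}{7} = \frac{25}{63} \approx 0.39683$)
$Y{\left(z \right)} = - \frac{227}{63}$ ($Y{\left(z \right)} = \left(-3 + \frac{25}{63}\right) - 1 = - \frac{164}{63} - 1 = - \frac{227}{63}$)
$Y{\left(-1 \right)} 60 + a{\left(V{\left(2 \right)} \right)} = \left(- \frac{227}{63}\right) 60 + 7 \cdot 2 = - \frac{4540}{21} + 14 = - \frac{4246}{21}$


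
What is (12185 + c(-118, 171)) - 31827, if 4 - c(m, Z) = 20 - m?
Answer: -19776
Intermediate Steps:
c(m, Z) = -16 + m (c(m, Z) = 4 - (20 - m) = 4 + (-20 + m) = -16 + m)
(12185 + c(-118, 171)) - 31827 = (12185 + (-16 - 118)) - 31827 = (12185 - 134) - 31827 = 12051 - 31827 = -19776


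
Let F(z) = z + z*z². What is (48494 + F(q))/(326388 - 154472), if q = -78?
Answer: -106534/42979 ≈ -2.4787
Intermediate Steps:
F(z) = z + z³
(48494 + F(q))/(326388 - 154472) = (48494 + (-78 + (-78)³))/(326388 - 154472) = (48494 + (-78 - 474552))/171916 = (48494 - 474630)*(1/171916) = -426136*1/171916 = -106534/42979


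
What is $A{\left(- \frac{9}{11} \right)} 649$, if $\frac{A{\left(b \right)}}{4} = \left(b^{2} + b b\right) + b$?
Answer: $\frac{14868}{11} \approx 1351.6$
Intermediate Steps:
$A{\left(b \right)} = 4 b + 8 b^{2}$ ($A{\left(b \right)} = 4 \left(\left(b^{2} + b b\right) + b\right) = 4 \left(\left(b^{2} + b^{2}\right) + b\right) = 4 \left(2 b^{2} + b\right) = 4 \left(b + 2 b^{2}\right) = 4 b + 8 b^{2}$)
$A{\left(- \frac{9}{11} \right)} 649 = 4 \left(- \frac{9}{11}\right) \left(1 + 2 \left(- \frac{9}{11}\right)\right) 649 = 4 \left(- \frac{9}{11}\right) \left(1 - \frac{18}{11}\right) 649 = 4 \left(- \frac{9}{11}\right) \left(- \frac{7}{11}\right) 649 = \frac{252}{121} \cdot 649 = \frac{14868}{11}$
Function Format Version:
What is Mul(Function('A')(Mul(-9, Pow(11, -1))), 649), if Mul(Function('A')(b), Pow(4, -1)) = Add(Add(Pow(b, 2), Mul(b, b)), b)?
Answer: Rational(14868, 11) ≈ 1351.6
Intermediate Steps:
Function('A')(b) = Add(Mul(4, b), Mul(8, Pow(b, 2))) (Function('A')(b) = Mul(4, Add(Add(Pow(b, 2), Mul(b, b)), b)) = Mul(4, Add(Add(Pow(b, 2), Pow(b, 2)), b)) = Mul(4, Add(Mul(2, Pow(b, 2)), b)) = Mul(4, Add(b, Mul(2, Pow(b, 2)))) = Add(Mul(4, b), Mul(8, Pow(b, 2))))
Mul(Function('A')(Mul(-9, Pow(11, -1))), 649) = Mul(Mul(4, Mul(-9, Pow(11, -1)), Add(1, Mul(2, Mul(-9, Pow(11, -1))))), 649) = Mul(Mul(4, Mul(-9, Rational(1, 11)), Add(1, Mul(2, Mul(-9, Rational(1, 11))))), 649) = Mul(Mul(4, Rational(-9, 11), Add(1, Mul(2, Rational(-9, 11)))), 649) = Mul(Mul(4, Rational(-9, 11), Add(1, Rational(-18, 11))), 649) = Mul(Mul(4, Rational(-9, 11), Rational(-7, 11)), 649) = Mul(Rational(252, 121), 649) = Rational(14868, 11)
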